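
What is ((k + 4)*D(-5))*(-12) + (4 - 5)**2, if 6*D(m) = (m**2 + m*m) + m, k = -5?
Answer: 91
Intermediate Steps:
D(m) = m**2/3 + m/6 (D(m) = ((m**2 + m*m) + m)/6 = ((m**2 + m**2) + m)/6 = (2*m**2 + m)/6 = (m + 2*m**2)/6 = m**2/3 + m/6)
((k + 4)*D(-5))*(-12) + (4 - 5)**2 = ((-5 + 4)*((1/6)*(-5)*(1 + 2*(-5))))*(-12) + (4 - 5)**2 = -(-5)*(1 - 10)/6*(-12) + (-1)**2 = -(-5)*(-9)/6*(-12) + 1 = -1*15/2*(-12) + 1 = -15/2*(-12) + 1 = 90 + 1 = 91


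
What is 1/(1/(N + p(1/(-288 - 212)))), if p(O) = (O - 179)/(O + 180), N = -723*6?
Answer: -390505163/89999 ≈ -4339.0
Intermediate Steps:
N = -4338
p(O) = (-179 + O)/(180 + O)
1/(1/(N + p(1/(-288 - 212)))) = 1/(1/(-4338 + (-179 + 1/(-288 - 212))/(180 + 1/(-288 - 212)))) = 1/(1/(-4338 + (-179 + 1/(-500))/(180 + 1/(-500)))) = 1/(1/(-4338 + (-179 - 1/500)/(180 - 1/500))) = 1/(1/(-4338 - 89501/500/(89999/500))) = 1/(1/(-4338 + (500/89999)*(-89501/500))) = 1/(1/(-4338 - 89501/89999)) = 1/(1/(-390505163/89999)) = 1/(-89999/390505163) = -390505163/89999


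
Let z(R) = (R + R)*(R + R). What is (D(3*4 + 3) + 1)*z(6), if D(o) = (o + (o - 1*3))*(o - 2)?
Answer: 50688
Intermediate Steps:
z(R) = 4*R² (z(R) = (2*R)*(2*R) = 4*R²)
D(o) = (-3 + 2*o)*(-2 + o) (D(o) = (o + (o - 3))*(-2 + o) = (o + (-3 + o))*(-2 + o) = (-3 + 2*o)*(-2 + o))
(D(3*4 + 3) + 1)*z(6) = ((6 - 7*(3*4 + 3) + 2*(3*4 + 3)²) + 1)*(4*6²) = ((6 - 7*(12 + 3) + 2*(12 + 3)²) + 1)*(4*36) = ((6 - 7*15 + 2*15²) + 1)*144 = ((6 - 105 + 2*225) + 1)*144 = ((6 - 105 + 450) + 1)*144 = (351 + 1)*144 = 352*144 = 50688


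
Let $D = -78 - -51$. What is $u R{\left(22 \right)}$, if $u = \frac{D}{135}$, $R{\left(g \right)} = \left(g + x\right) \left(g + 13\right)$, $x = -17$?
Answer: $-35$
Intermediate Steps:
$R{\left(g \right)} = \left(-17 + g\right) \left(13 + g\right)$ ($R{\left(g \right)} = \left(g - 17\right) \left(g + 13\right) = \left(-17 + g\right) \left(13 + g\right)$)
$D = -27$ ($D = -78 + 51 = -27$)
$u = - \frac{1}{5}$ ($u = - \frac{27}{135} = \left(-27\right) \frac{1}{135} = - \frac{1}{5} \approx -0.2$)
$u R{\left(22 \right)} = - \frac{-221 + 22^{2} - 88}{5} = - \frac{-221 + 484 - 88}{5} = \left(- \frac{1}{5}\right) 175 = -35$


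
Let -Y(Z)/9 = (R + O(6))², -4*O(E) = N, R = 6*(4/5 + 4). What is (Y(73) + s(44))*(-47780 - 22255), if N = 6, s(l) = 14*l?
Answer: 8532518127/20 ≈ 4.2663e+8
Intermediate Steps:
R = 144/5 (R = 6*(4*(⅕) + 4) = 6*(⅘ + 4) = 6*(24/5) = 144/5 ≈ 28.800)
O(E) = -3/2 (O(E) = -¼*6 = -3/2)
Y(Z) = -670761/100 (Y(Z) = -9*(144/5 - 3/2)² = -9*(273/10)² = -9*74529/100 = -670761/100)
(Y(73) + s(44))*(-47780 - 22255) = (-670761/100 + 14*44)*(-47780 - 22255) = (-670761/100 + 616)*(-70035) = -609161/100*(-70035) = 8532518127/20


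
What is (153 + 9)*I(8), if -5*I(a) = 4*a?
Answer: -5184/5 ≈ -1036.8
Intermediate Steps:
I(a) = -4*a/5
(153 + 9)*I(8) = (153 + 9)*(-⅘*8) = 162*(-32/5) = -5184/5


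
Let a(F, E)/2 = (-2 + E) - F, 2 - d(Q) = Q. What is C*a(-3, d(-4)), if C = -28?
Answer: -392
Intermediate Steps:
d(Q) = 2 - Q
a(F, E) = -4 - 2*F + 2*E (a(F, E) = 2*((-2 + E) - F) = 2*(-2 + E - F) = -4 - 2*F + 2*E)
C*a(-3, d(-4)) = -28*(-4 - 2*(-3) + 2*(2 - 1*(-4))) = -28*(-4 + 6 + 2*(2 + 4)) = -28*(-4 + 6 + 2*6) = -28*(-4 + 6 + 12) = -28*14 = -392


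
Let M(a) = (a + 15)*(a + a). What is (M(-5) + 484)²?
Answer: 147456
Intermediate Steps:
M(a) = 2*a*(15 + a) (M(a) = (15 + a)*(2*a) = 2*a*(15 + a))
(M(-5) + 484)² = (2*(-5)*(15 - 5) + 484)² = (2*(-5)*10 + 484)² = (-100 + 484)² = 384² = 147456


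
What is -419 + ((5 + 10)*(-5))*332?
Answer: -25319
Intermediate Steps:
-419 + ((5 + 10)*(-5))*332 = -419 + (15*(-5))*332 = -419 - 75*332 = -419 - 24900 = -25319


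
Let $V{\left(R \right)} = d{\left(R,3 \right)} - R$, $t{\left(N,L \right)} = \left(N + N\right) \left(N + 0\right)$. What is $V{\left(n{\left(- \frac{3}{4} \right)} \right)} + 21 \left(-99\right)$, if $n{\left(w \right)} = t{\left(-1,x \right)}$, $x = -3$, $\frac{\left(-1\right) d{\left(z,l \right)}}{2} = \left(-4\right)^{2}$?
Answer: $-2113$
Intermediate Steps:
$d{\left(z,l \right)} = -32$ ($d{\left(z,l \right)} = - 2 \left(-4\right)^{2} = \left(-2\right) 16 = -32$)
$t{\left(N,L \right)} = 2 N^{2}$ ($t{\left(N,L \right)} = 2 N N = 2 N^{2}$)
$n{\left(w \right)} = 2$ ($n{\left(w \right)} = 2 \left(-1\right)^{2} = 2 \cdot 1 = 2$)
$V{\left(R \right)} = -32 - R$
$V{\left(n{\left(- \frac{3}{4} \right)} \right)} + 21 \left(-99\right) = \left(-32 - 2\right) + 21 \left(-99\right) = \left(-32 - 2\right) - 2079 = -34 - 2079 = -2113$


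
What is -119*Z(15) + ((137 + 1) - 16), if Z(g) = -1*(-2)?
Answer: -116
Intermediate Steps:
Z(g) = 2
-119*Z(15) + ((137 + 1) - 16) = -119*2 + ((137 + 1) - 16) = -238 + (138 - 16) = -238 + 122 = -116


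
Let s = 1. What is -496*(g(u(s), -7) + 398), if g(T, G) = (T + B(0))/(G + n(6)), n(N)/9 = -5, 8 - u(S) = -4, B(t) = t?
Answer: -2564816/13 ≈ -1.9729e+5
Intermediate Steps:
u(S) = 12 (u(S) = 8 - 1*(-4) = 8 + 4 = 12)
n(N) = -45 (n(N) = 9*(-5) = -45)
g(T, G) = T/(-45 + G) (g(T, G) = (T + 0)/(G - 45) = T/(-45 + G))
-496*(g(u(s), -7) + 398) = -496*(12/(-45 - 7) + 398) = -496*(12/(-52) + 398) = -496*(12*(-1/52) + 398) = -496*(-3/13 + 398) = -496*5171/13 = -2564816/13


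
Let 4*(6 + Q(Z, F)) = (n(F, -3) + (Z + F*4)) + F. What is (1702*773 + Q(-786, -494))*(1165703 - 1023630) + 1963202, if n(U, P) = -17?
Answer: 747210534759/4 ≈ 1.8680e+11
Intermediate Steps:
Q(Z, F) = -41/4 + Z/4 + 5*F/4 (Q(Z, F) = -6 + ((-17 + (Z + F*4)) + F)/4 = -6 + ((-17 + (Z + 4*F)) + F)/4 = -6 + ((-17 + Z + 4*F) + F)/4 = -6 + (-17 + Z + 5*F)/4 = -6 + (-17/4 + Z/4 + 5*F/4) = -41/4 + Z/4 + 5*F/4)
(1702*773 + Q(-786, -494))*(1165703 - 1023630) + 1963202 = (1702*773 + (-41/4 + (1/4)*(-786) + (5/4)*(-494)))*(1165703 - 1023630) + 1963202 = (1315646 + (-41/4 - 393/2 - 1235/2))*142073 + 1963202 = (1315646 - 3297/4)*142073 + 1963202 = (5259287/4)*142073 + 1963202 = 747202681951/4 + 1963202 = 747210534759/4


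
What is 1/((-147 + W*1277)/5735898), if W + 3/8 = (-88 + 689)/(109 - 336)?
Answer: -10416390768/7276405 ≈ -1431.5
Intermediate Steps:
W = -5489/1816 (W = -3/8 + (-88 + 689)/(109 - 336) = -3/8 + 601/(-227) = -3/8 + 601*(-1/227) = -3/8 - 601/227 = -5489/1816 ≈ -3.0226)
1/((-147 + W*1277)/5735898) = 1/((-147 - 5489/1816*1277)/5735898) = 1/((-147 - 7009453/1816)*(1/5735898)) = 1/(-7276405/1816*1/5735898) = 1/(-7276405/10416390768) = -10416390768/7276405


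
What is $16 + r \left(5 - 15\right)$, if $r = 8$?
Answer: $-64$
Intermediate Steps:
$16 + r \left(5 - 15\right) = 16 + 8 \left(5 - 15\right) = 16 + 8 \left(-10\right) = 16 - 80 = -64$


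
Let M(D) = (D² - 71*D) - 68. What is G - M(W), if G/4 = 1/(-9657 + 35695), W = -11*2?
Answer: -25751580/13019 ≈ -1978.0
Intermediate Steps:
W = -22
G = 2/13019 (G = 4/(-9657 + 35695) = 4/26038 = 4*(1/26038) = 2/13019 ≈ 0.00015362)
M(D) = -68 + D² - 71*D
G - M(W) = 2/13019 - (-68 + (-22)² - 71*(-22)) = 2/13019 - (-68 + 484 + 1562) = 2/13019 - 1*1978 = 2/13019 - 1978 = -25751580/13019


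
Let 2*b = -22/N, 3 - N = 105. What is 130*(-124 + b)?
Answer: -821405/51 ≈ -16106.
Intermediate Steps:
N = -102 (N = 3 - 1*105 = 3 - 105 = -102)
b = 11/102 (b = (-22/(-102))/2 = (-22*(-1/102))/2 = (½)*(11/51) = 11/102 ≈ 0.10784)
130*(-124 + b) = 130*(-124 + 11/102) = 130*(-12637/102) = -821405/51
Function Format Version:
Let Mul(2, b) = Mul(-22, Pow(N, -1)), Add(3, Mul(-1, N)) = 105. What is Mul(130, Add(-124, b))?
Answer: Rational(-821405, 51) ≈ -16106.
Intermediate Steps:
N = -102 (N = Add(3, Mul(-1, 105)) = Add(3, -105) = -102)
b = Rational(11, 102) (b = Mul(Rational(1, 2), Mul(-22, Pow(-102, -1))) = Mul(Rational(1, 2), Mul(-22, Rational(-1, 102))) = Mul(Rational(1, 2), Rational(11, 51)) = Rational(11, 102) ≈ 0.10784)
Mul(130, Add(-124, b)) = Mul(130, Add(-124, Rational(11, 102))) = Mul(130, Rational(-12637, 102)) = Rational(-821405, 51)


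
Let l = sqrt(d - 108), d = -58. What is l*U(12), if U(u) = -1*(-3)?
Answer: 3*I*sqrt(166) ≈ 38.652*I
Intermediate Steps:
U(u) = 3
l = I*sqrt(166) (l = sqrt(-58 - 108) = sqrt(-166) = I*sqrt(166) ≈ 12.884*I)
l*U(12) = (I*sqrt(166))*3 = 3*I*sqrt(166)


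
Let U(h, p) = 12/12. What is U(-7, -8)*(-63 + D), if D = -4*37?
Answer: -211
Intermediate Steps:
U(h, p) = 1 (U(h, p) = 12*(1/12) = 1)
D = -148
U(-7, -8)*(-63 + D) = 1*(-63 - 148) = 1*(-211) = -211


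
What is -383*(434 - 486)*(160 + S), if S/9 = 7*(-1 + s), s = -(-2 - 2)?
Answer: 6950684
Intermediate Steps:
s = 4 (s = -1*(-4) = 4)
S = 189 (S = 9*(7*(-1 + 4)) = 9*(7*3) = 9*21 = 189)
-383*(434 - 486)*(160 + S) = -383*(434 - 486)*(160 + 189) = -(-19916)*349 = -383*(-18148) = 6950684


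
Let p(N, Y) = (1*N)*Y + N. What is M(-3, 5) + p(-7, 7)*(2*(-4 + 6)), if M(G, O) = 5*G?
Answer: -239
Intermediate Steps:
p(N, Y) = N + N*Y (p(N, Y) = N*Y + N = N + N*Y)
M(-3, 5) + p(-7, 7)*(2*(-4 + 6)) = 5*(-3) + (-7*(1 + 7))*(2*(-4 + 6)) = -15 + (-7*8)*(2*2) = -15 - 56*4 = -15 - 224 = -239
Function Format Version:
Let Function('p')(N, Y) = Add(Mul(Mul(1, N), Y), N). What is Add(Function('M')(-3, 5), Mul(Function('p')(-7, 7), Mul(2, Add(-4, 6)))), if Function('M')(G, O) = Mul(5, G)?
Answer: -239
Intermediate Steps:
Function('p')(N, Y) = Add(N, Mul(N, Y)) (Function('p')(N, Y) = Add(Mul(N, Y), N) = Add(N, Mul(N, Y)))
Add(Function('M')(-3, 5), Mul(Function('p')(-7, 7), Mul(2, Add(-4, 6)))) = Add(Mul(5, -3), Mul(Mul(-7, Add(1, 7)), Mul(2, Add(-4, 6)))) = Add(-15, Mul(Mul(-7, 8), Mul(2, 2))) = Add(-15, Mul(-56, 4)) = Add(-15, -224) = -239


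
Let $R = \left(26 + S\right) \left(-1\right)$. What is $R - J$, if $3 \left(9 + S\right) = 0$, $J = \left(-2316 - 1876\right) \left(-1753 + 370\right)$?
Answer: $-5797553$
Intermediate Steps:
$J = 5797536$ ($J = \left(-4192\right) \left(-1383\right) = 5797536$)
$S = -9$ ($S = -9 + \frac{1}{3} \cdot 0 = -9 + 0 = -9$)
$R = -17$ ($R = \left(26 - 9\right) \left(-1\right) = 17 \left(-1\right) = -17$)
$R - J = -17 - 5797536 = -5797553$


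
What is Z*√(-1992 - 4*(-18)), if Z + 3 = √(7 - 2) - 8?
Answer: 8*I*√30*(-11 + √5) ≈ -384.02*I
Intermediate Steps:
Z = -11 + √5 (Z = -3 + (√(7 - 2) - 8) = -3 + (√5 - 8) = -3 + (-8 + √5) = -11 + √5 ≈ -8.7639)
Z*√(-1992 - 4*(-18)) = (-11 + √5)*√(-1992 - 4*(-18)) = (-11 + √5)*√(-1992 + 72) = (-11 + √5)*√(-1920) = (-11 + √5)*(8*I*√30) = 8*I*√30*(-11 + √5)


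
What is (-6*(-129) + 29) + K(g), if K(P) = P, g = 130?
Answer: 933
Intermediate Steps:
(-6*(-129) + 29) + K(g) = (-6*(-129) + 29) + 130 = (774 + 29) + 130 = 803 + 130 = 933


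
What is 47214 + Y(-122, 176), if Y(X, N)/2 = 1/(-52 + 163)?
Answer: 5240756/111 ≈ 47214.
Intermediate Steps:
Y(X, N) = 2/111 (Y(X, N) = 2/(-52 + 163) = 2/111)
47214 + Y(-122, 176) = 47214 + 2/111 = 5240756/111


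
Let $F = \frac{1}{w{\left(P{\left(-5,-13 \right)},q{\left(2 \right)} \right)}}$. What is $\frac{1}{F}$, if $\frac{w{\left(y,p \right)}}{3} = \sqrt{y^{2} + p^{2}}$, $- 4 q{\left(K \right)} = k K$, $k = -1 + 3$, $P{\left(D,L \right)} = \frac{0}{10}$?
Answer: $3$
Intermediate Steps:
$P{\left(D,L \right)} = 0$ ($P{\left(D,L \right)} = 0 \cdot \frac{1}{10} = 0$)
$k = 2$
$q{\left(K \right)} = - \frac{K}{2}$ ($q{\left(K \right)} = - \frac{2 K}{4} = - \frac{K}{2}$)
$w{\left(y,p \right)} = 3 \sqrt{p^{2} + y^{2}}$ ($w{\left(y,p \right)} = 3 \sqrt{y^{2} + p^{2}} = 3 \sqrt{p^{2} + y^{2}}$)
$F = \frac{1}{3}$ ($F = \frac{1}{3 \sqrt{\left(\left(- \frac{1}{2}\right) 2\right)^{2} + 0^{2}}} = \frac{1}{3 \sqrt{\left(-1\right)^{2} + 0}} = \frac{1}{3 \sqrt{1 + 0}} = \frac{1}{3 \sqrt{1}} = \frac{1}{3 \cdot 1} = \frac{1}{3} \approx 0.33333$)
$\frac{1}{F} = \frac{1}{\frac{1}{3}} = 3$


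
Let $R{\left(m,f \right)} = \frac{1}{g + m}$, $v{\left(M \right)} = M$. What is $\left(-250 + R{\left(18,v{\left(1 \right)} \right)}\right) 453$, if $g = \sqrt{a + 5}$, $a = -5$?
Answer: $- \frac{679349}{6} \approx -1.1322 \cdot 10^{5}$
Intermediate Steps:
$g = 0$ ($g = \sqrt{-5 + 5} = \sqrt{0} = 0$)
$R{\left(m,f \right)} = \frac{1}{m}$ ($R{\left(m,f \right)} = \frac{1}{0 + m} = \frac{1}{m}$)
$\left(-250 + R{\left(18,v{\left(1 \right)} \right)}\right) 453 = \left(-250 + \frac{1}{18}\right) 453 = \left(- \frac{4499}{18}\right) 453 = - \frac{679349}{6}$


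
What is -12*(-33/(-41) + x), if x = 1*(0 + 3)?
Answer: -1872/41 ≈ -45.659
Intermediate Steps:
x = 3 (x = 1*3 = 3)
-12*(-33/(-41) + x) = -12*(-33/(-41) + 3) = -12*(-33*(-1/41) + 3) = -12*(33/41 + 3) = -12*156/41 = -1872/41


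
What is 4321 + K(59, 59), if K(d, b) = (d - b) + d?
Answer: 4380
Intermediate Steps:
K(d, b) = -b + 2*d
4321 + K(59, 59) = 4321 + (-1*59 + 2*59) = 4321 + (-59 + 118) = 4321 + 59 = 4380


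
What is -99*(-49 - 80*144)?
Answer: 1145331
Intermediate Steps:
-99*(-49 - 80*144) = -99*(-49 - 11520) = -99*(-11569) = 1145331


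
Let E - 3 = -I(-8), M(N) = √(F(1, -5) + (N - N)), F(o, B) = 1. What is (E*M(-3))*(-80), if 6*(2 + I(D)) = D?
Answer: -1520/3 ≈ -506.67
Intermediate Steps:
I(D) = -2 + D/6
M(N) = 1 (M(N) = √(1 + (N - N)) = √(1 + 0) = √1 = 1)
E = 19/3 (E = 3 - (-2 + (⅙)*(-8)) = 3 - (-2 - 4/3) = 3 - 1*(-10/3) = 3 + 10/3 = 19/3 ≈ 6.3333)
(E*M(-3))*(-80) = ((19/3)*1)*(-80) = (19/3)*(-80) = -1520/3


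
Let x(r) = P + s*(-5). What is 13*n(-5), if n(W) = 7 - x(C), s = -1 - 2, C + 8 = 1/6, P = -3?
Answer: -65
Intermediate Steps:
C = -47/6 (C = -8 + 1/6 = -8 + ⅙ = -47/6 ≈ -7.8333)
s = -3
x(r) = 12 (x(r) = -3 - 3*(-5) = -3 + 15 = 12)
n(W) = -5 (n(W) = 7 - 1*12 = 7 - 12 = -5)
13*n(-5) = 13*(-5) = -65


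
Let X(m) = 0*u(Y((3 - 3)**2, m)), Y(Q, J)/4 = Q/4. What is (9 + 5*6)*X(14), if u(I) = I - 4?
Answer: 0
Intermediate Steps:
Y(Q, J) = Q (Y(Q, J) = 4*(Q/4) = Q)
u(I) = -4 + I
X(m) = 0 (X(m) = 0*(-4 + (3 - 3)**2) = 0*(-4 + 0**2) = 0*(-4 + 0) = 0*(-4) = 0)
(9 + 5*6)*X(14) = (9 + 5*6)*0 = (9 + 30)*0 = 39*0 = 0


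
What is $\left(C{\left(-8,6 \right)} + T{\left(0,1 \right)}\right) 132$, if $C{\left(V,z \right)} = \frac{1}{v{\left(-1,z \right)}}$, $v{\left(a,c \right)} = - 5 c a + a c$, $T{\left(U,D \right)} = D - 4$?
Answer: $- \frac{781}{2} \approx -390.5$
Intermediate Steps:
$T{\left(U,D \right)} = -4 + D$ ($T{\left(U,D \right)} = D - 4 = -4 + D$)
$v{\left(a,c \right)} = - 4 a c$ ($v{\left(a,c \right)} = - 5 a c + a c = - 4 a c$)
$C{\left(V,z \right)} = \frac{1}{4 z}$ ($C{\left(V,z \right)} = \frac{1}{\left(-4\right) \left(-1\right) z} = \frac{1}{4 z}$)
$\left(C{\left(-8,6 \right)} + T{\left(0,1 \right)}\right) 132 = \left(\frac{1}{4 \cdot 6} + \left(-4 + 1\right)\right) 132 = \left(\frac{1}{4} \cdot \frac{1}{6} - 3\right) 132 = \left(\frac{1}{24} - 3\right) 132 = \left(- \frac{71}{24}\right) 132 = - \frac{781}{2}$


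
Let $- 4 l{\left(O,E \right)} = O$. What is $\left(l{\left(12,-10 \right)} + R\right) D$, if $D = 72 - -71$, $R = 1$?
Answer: $-286$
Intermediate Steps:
$l{\left(O,E \right)} = - \frac{O}{4}$
$D = 143$ ($D = 72 + 71 = 143$)
$\left(l{\left(12,-10 \right)} + R\right) D = \left(\left(- \frac{1}{4}\right) 12 + 1\right) 143 = \left(-3 + 1\right) 143 = \left(-2\right) 143 = -286$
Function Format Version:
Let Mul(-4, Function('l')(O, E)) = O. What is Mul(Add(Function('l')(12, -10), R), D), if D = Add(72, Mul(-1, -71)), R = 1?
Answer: -286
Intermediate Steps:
Function('l')(O, E) = Mul(Rational(-1, 4), O)
D = 143 (D = Add(72, 71) = 143)
Mul(Add(Function('l')(12, -10), R), D) = Mul(Add(Mul(Rational(-1, 4), 12), 1), 143) = Mul(Add(-3, 1), 143) = Mul(-2, 143) = -286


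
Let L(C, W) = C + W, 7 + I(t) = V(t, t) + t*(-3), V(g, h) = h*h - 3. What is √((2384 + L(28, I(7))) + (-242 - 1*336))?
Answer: 2*√463 ≈ 43.035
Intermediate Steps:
V(g, h) = -3 + h² (V(g, h) = h² - 3 = -3 + h²)
I(t) = -10 + t² - 3*t (I(t) = -7 + ((-3 + t²) + t*(-3)) = -7 + ((-3 + t²) - 3*t) = -7 + (-3 + t² - 3*t) = -10 + t² - 3*t)
√((2384 + L(28, I(7))) + (-242 - 1*336)) = √((2384 + (28 + (-10 + 7² - 3*7))) + (-242 - 1*336)) = √((2384 + (28 + (-10 + 49 - 21))) + (-242 - 336)) = √((2384 + (28 + 18)) - 578) = √((2384 + 46) - 578) = √(2430 - 578) = √1852 = 2*√463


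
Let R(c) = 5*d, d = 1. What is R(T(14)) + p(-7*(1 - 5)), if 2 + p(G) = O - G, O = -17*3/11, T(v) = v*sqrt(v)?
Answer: -326/11 ≈ -29.636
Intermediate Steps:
T(v) = v**(3/2)
O = -51/11 (O = -51*1/11 = -51/11 ≈ -4.6364)
p(G) = -73/11 - G (p(G) = -2 + (-51/11 - G) = -73/11 - G)
R(c) = 5 (R(c) = 5*1 = 5)
R(T(14)) + p(-7*(1 - 5)) = 5 + (-73/11 - (-7)*(1 - 5)) = 5 + (-73/11 - (-7)*(-4)) = 5 + (-73/11 - 1*28) = 5 + (-73/11 - 28) = 5 - 381/11 = -326/11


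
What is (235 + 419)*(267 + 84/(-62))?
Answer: 5385690/31 ≈ 1.7373e+5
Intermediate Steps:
(235 + 419)*(267 + 84/(-62)) = 654*(267 + 84*(-1/62)) = 654*(267 - 42/31) = 654*(8235/31) = 5385690/31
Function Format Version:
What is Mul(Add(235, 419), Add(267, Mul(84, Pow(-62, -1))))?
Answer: Rational(5385690, 31) ≈ 1.7373e+5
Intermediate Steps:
Mul(Add(235, 419), Add(267, Mul(84, Pow(-62, -1)))) = Mul(654, Add(267, Mul(84, Rational(-1, 62)))) = Mul(654, Add(267, Rational(-42, 31))) = Mul(654, Rational(8235, 31)) = Rational(5385690, 31)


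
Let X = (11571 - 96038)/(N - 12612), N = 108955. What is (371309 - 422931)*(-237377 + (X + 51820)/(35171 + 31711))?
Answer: 39479483953502251799/3221806263 ≈ 1.2254e+10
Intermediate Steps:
X = -84467/96343 (X = (11571 - 96038)/(108955 - 12612) = -84467/96343 ≈ -0.87673)
(371309 - 422931)*(-237377 + (X + 51820)/(35171 + 31711)) = (371309 - 422931)*(-237377 + (-84467/96343 + 51820)/(35171 + 31711)) = -51622*(-237377 + (4992409793/96343)/66882) = -51622*(-237377 + (4992409793/96343)*(1/66882)) = -51622*(-237377 + 4992409793/6443612526) = -51622*(-1529560418174509/6443612526) = 39479483953502251799/3221806263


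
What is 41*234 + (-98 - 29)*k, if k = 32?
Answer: 5530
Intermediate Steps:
41*234 + (-98 - 29)*k = 41*234 + (-98 - 29)*32 = 9594 - 127*32 = 9594 - 4064 = 5530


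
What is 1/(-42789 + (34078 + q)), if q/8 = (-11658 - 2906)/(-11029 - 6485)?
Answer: -8757/76223971 ≈ -0.00011489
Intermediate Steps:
q = 58256/8757 (q = 8*((-11658 - 2906)/(-11029 - 6485)) = 8*(-14564/(-17514)) = 8*(-14564*(-1/17514)) = 8*(7282/8757) = 58256/8757 ≈ 6.6525)
1/(-42789 + (34078 + q)) = 1/(-42789 + (34078 + 58256/8757)) = 1/(-42789 + 298479302/8757) = 1/(-76223971/8757) = -8757/76223971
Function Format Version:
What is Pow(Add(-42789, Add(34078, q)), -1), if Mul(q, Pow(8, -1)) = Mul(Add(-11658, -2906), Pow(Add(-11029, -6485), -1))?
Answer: Rational(-8757, 76223971) ≈ -0.00011489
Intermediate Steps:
q = Rational(58256, 8757) (q = Mul(8, Mul(Add(-11658, -2906), Pow(Add(-11029, -6485), -1))) = Mul(8, Mul(-14564, Pow(-17514, -1))) = Mul(8, Mul(-14564, Rational(-1, 17514))) = Mul(8, Rational(7282, 8757)) = Rational(58256, 8757) ≈ 6.6525)
Pow(Add(-42789, Add(34078, q)), -1) = Pow(Add(-42789, Add(34078, Rational(58256, 8757))), -1) = Pow(Add(-42789, Rational(298479302, 8757)), -1) = Pow(Rational(-76223971, 8757), -1) = Rational(-8757, 76223971)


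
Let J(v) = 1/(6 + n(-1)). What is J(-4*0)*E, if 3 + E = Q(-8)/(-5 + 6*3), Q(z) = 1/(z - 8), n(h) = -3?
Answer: -625/624 ≈ -1.0016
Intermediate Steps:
Q(z) = 1/(-8 + z)
E = -625/208 (E = -3 + 1/((-8 - 8)*(-5 + 6*3)) = -3 + 1/((-16)*(-5 + 18)) = -3 - 1/16/13 = -3 - 1/16*1/13 = -3 - 1/208 = -625/208 ≈ -3.0048)
J(v) = ⅓ (J(v) = 1/(6 - 3) = 1/3 = ⅓)
J(-4*0)*E = (⅓)*(-625/208) = -625/624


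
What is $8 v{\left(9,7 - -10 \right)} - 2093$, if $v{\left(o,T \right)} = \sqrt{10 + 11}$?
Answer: $-2093 + 8 \sqrt{21} \approx -2056.3$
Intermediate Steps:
$v{\left(o,T \right)} = \sqrt{21}$
$8 v{\left(9,7 - -10 \right)} - 2093 = 8 \sqrt{21} - 2093 = -2093 + 8 \sqrt{21}$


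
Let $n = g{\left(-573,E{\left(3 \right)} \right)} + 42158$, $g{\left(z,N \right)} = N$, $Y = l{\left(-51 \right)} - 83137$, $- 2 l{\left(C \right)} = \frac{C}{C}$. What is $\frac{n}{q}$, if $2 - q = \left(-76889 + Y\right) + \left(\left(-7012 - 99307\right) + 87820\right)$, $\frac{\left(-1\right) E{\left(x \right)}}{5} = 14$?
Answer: $\frac{84176}{357055} \approx 0.23575$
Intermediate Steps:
$l{\left(C \right)} = - \frac{1}{2}$ ($l{\left(C \right)} = - \frac{C \frac{1}{C}}{2} = \left(- \frac{1}{2}\right) 1 = - \frac{1}{2}$)
$Y = - \frac{166275}{2}$ ($Y = - \frac{1}{2} - 83137 = - \frac{166275}{2} \approx -83138.0$)
$E{\left(x \right)} = -70$ ($E{\left(x \right)} = \left(-5\right) 14 = -70$)
$q = \frac{357055}{2}$ ($q = 2 - \left(\left(-76889 - \frac{166275}{2}\right) + \left(\left(-7012 - 99307\right) + 87820\right)\right) = 2 - \left(- \frac{320053}{2} + \left(-106319 + 87820\right)\right) = 2 - \left(- \frac{320053}{2} - 18499\right) = 2 - - \frac{357051}{2} = 2 + \frac{357051}{2} = \frac{357055}{2} \approx 1.7853 \cdot 10^{5}$)
$n = 42088$ ($n = -70 + 42158 = 42088$)
$\frac{n}{q} = \frac{42088}{\frac{357055}{2}} = 42088 \cdot \frac{2}{357055} = \frac{84176}{357055}$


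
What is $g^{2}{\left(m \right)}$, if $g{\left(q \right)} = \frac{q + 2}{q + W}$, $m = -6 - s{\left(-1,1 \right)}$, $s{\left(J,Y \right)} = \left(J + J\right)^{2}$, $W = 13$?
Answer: $\frac{64}{9} \approx 7.1111$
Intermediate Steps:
$s{\left(J,Y \right)} = 4 J^{2}$ ($s{\left(J,Y \right)} = \left(2 J\right)^{2} = 4 J^{2}$)
$m = -10$ ($m = -6 - 4 \left(-1\right)^{2} = -6 - 4 \cdot 1 = -6 - 4 = -10$)
$g{\left(q \right)} = \frac{2 + q}{13 + q}$ ($g{\left(q \right)} = \frac{q + 2}{q + 13} = \frac{2 + q}{13 + q}$)
$g^{2}{\left(m \right)} = \left(\frac{2 - 10}{13 - 10}\right)^{2} = \left(\frac{1}{3} \left(-8\right)\right)^{2} = \left(- \frac{8}{3}\right)^{2} = \frac{64}{9}$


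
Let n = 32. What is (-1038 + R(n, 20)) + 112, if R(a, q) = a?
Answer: -894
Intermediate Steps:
(-1038 + R(n, 20)) + 112 = (-1038 + 32) + 112 = -1006 + 112 = -894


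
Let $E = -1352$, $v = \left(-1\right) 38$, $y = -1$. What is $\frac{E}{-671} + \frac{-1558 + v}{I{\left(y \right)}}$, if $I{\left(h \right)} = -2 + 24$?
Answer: $- \frac{47326}{671} \approx -70.531$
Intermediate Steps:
$I{\left(h \right)} = 22$
$v = -38$
$\frac{E}{-671} + \frac{-1558 + v}{I{\left(y \right)}} = - \frac{1352}{-671} + \frac{-1558 - 38}{22} = \left(-1352\right) \left(- \frac{1}{671}\right) - \frac{798}{11} = \frac{1352}{671} - \frac{798}{11} = - \frac{47326}{671}$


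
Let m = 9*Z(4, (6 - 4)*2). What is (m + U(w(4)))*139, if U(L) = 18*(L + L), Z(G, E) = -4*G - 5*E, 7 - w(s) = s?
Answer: -30024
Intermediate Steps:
w(s) = 7 - s
Z(G, E) = -5*E - 4*G
U(L) = 36*L (U(L) = 18*(2*L) = 36*L)
m = -324 (m = 9*(-5*(6 - 4)*2 - 4*4) = 9*(-10*2 - 16) = 9*(-5*4 - 16) = 9*(-20 - 16) = 9*(-36) = -324)
(m + U(w(4)))*139 = (-324 + 36*(7 - 1*4))*139 = (-324 + 36*(7 - 4))*139 = (-324 + 36*3)*139 = (-324 + 108)*139 = -216*139 = -30024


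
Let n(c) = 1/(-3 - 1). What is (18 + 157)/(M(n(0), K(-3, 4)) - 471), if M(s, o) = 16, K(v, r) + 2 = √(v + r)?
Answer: -5/13 ≈ -0.38462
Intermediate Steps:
K(v, r) = -2 + √(r + v) (K(v, r) = -2 + √(v + r) = -2 + √(r + v))
n(c) = -¼ (n(c) = 1/(-4) = -¼)
(18 + 157)/(M(n(0), K(-3, 4)) - 471) = (18 + 157)/(16 - 471) = 175/(-455) = 175*(-1/455) = -5/13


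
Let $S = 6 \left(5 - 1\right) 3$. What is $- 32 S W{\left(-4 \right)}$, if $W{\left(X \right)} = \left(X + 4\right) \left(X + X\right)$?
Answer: $0$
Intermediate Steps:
$W{\left(X \right)} = 2 X \left(4 + X\right)$ ($W{\left(X \right)} = \left(4 + X\right) 2 X = 2 X \left(4 + X\right)$)
$S = 72$ ($S = 6 \left(5 - 1\right) 3 = 6 \cdot 4 \cdot 3 = 24 \cdot 3 = 72$)
$- 32 S W{\left(-4 \right)} = \left(-32\right) 72 \cdot 2 \left(-4\right) \left(4 - 4\right) = - 2304 \cdot 2 \left(-4\right) 0 = \left(-2304\right) 0 = 0$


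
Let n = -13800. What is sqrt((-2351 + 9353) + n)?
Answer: I*sqrt(6798) ≈ 82.45*I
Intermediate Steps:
sqrt((-2351 + 9353) + n) = sqrt((-2351 + 9353) - 13800) = sqrt(7002 - 13800) = sqrt(-6798) = I*sqrt(6798)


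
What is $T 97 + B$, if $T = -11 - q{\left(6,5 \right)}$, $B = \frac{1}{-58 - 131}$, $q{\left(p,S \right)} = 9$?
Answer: $- \frac{366661}{189} \approx -1940.0$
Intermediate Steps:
$B = - \frac{1}{189}$ ($B = \frac{1}{-189} = - \frac{1}{189} \approx -0.005291$)
$T = -20$ ($T = -11 - 9 = -20$)
$T 97 + B = \left(-20\right) 97 - \frac{1}{189} = -1940 - \frac{1}{189} = - \frac{366661}{189}$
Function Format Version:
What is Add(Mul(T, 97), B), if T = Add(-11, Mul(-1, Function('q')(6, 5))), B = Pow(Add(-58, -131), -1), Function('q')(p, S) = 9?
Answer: Rational(-366661, 189) ≈ -1940.0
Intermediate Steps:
B = Rational(-1, 189) (B = Pow(-189, -1) = Rational(-1, 189) ≈ -0.0052910)
T = -20 (T = Add(-11, Mul(-1, 9)) = Add(-11, -9) = -20)
Add(Mul(T, 97), B) = Add(Mul(-20, 97), Rational(-1, 189)) = Add(-1940, Rational(-1, 189)) = Rational(-366661, 189)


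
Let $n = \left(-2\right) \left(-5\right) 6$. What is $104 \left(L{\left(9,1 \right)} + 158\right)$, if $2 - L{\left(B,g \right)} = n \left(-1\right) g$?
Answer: $22880$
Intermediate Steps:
$n = 60$ ($n = 10 \cdot 6 = 60$)
$L{\left(B,g \right)} = 2 + 60 g$ ($L{\left(B,g \right)} = 2 - 60 \left(-1\right) g = 2 - - 60 g = 2 + 60 g$)
$104 \left(L{\left(9,1 \right)} + 158\right) = 104 \left(\left(2 + 60 \cdot 1\right) + 158\right) = 104 \left(\left(2 + 60\right) + 158\right) = 104 \left(62 + 158\right) = 104 \cdot 220 = 22880$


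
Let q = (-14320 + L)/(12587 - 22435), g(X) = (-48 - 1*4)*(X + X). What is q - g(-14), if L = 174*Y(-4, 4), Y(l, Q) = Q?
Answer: -1790633/1231 ≈ -1454.6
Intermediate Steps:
L = 696 (L = 174*4 = 696)
g(X) = -104*X (g(X) = (-48 - 4)*(2*X) = -104*X)
q = 1703/1231 (q = (-14320 + 696)/(12587 - 22435) = -13624/(-9848) = -13624*(-1/9848) = 1703/1231 ≈ 1.3834)
q - g(-14) = 1703/1231 - (-104)*(-14) = 1703/1231 - 1*1456 = 1703/1231 - 1456 = -1790633/1231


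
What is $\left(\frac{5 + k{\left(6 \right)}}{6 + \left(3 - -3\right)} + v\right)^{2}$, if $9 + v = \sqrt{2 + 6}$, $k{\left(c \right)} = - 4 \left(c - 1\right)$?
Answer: $\frac{1809}{16} - 41 \sqrt{2} \approx 55.08$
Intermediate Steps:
$k{\left(c \right)} = 4 - 4 c$ ($k{\left(c \right)} = - 4 \left(-1 + c\right) = 4 - 4 c$)
$v = -9 + 2 \sqrt{2}$ ($v = -9 + \sqrt{2 + 6} = -9 + \sqrt{8} = -9 + 2 \sqrt{2} \approx -6.1716$)
$\left(\frac{5 + k{\left(6 \right)}}{6 + \left(3 - -3\right)} + v\right)^{2} = \left(\frac{5 + \left(4 - 24\right)}{6 + \left(3 - -3\right)} - \left(9 - 2 \sqrt{2}\right)\right)^{2} = \left(\frac{5 + \left(4 - 24\right)}{6 + \left(3 + 3\right)} - \left(9 - 2 \sqrt{2}\right)\right)^{2} = \left(\frac{5 - 20}{6 + 6} - \left(9 - 2 \sqrt{2}\right)\right)^{2} = \left(- \frac{15}{12} - \left(9 - 2 \sqrt{2}\right)\right)^{2} = \left(\left(-15\right) \frac{1}{12} - \left(9 - 2 \sqrt{2}\right)\right)^{2} = \left(- \frac{5}{4} - \left(9 - 2 \sqrt{2}\right)\right)^{2} = \left(- \frac{41}{4} + 2 \sqrt{2}\right)^{2}$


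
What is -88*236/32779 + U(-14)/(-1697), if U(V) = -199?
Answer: -28720275/55625963 ≈ -0.51631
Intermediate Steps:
-88*236/32779 + U(-14)/(-1697) = -88*236/32779 - 199/(-1697) = -20768*1/32779 - 199*(-1/1697) = -20768/32779 + 199/1697 = -28720275/55625963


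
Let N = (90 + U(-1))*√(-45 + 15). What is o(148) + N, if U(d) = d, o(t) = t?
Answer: 148 + 89*I*√30 ≈ 148.0 + 487.47*I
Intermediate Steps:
N = 89*I*√30 (N = (90 - 1)*√(-45 + 15) = 89*√(-30) = 89*(I*√30) = 89*I*√30 ≈ 487.47*I)
o(148) + N = 148 + 89*I*√30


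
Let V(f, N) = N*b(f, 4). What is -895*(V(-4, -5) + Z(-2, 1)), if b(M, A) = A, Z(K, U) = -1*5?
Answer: 22375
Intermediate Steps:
Z(K, U) = -5
V(f, N) = 4*N (V(f, N) = N*4 = 4*N)
-895*(V(-4, -5) + Z(-2, 1)) = -895*(4*(-5) - 5) = -895*(-20 - 5) = -895*(-25) = -179*(-125) = 22375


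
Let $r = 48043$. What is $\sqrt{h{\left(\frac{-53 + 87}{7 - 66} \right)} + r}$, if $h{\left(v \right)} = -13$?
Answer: $\sqrt{48030} \approx 219.16$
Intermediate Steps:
$\sqrt{h{\left(\frac{-53 + 87}{7 - 66} \right)} + r} = \sqrt{-13 + 48043} = \sqrt{48030}$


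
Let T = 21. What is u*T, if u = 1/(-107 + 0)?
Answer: -21/107 ≈ -0.19626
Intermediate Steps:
u = -1/107 (u = 1/(-107) = -1/107 ≈ -0.0093458)
u*T = -1/107*21 = -21/107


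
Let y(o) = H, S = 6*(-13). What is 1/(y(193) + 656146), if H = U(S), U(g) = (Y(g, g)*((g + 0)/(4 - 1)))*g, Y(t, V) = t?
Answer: 1/497962 ≈ 2.0082e-6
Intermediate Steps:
S = -78
U(g) = g³/3 (U(g) = (g*((g + 0)/(4 - 1)))*g = (g*(g/3))*g = (g²/3)*g = g³/3)
H = -158184 (H = (⅓)*(-78)³ = (⅓)*(-474552) = -158184)
y(o) = -158184
1/(y(193) + 656146) = 1/(-158184 + 656146) = 1/497962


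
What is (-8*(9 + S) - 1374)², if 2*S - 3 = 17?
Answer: 2328676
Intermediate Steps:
S = 10 (S = 3/2 + (½)*17 = 3/2 + 17/2 = 10)
(-8*(9 + S) - 1374)² = (-8*(9 + 10) - 1374)² = (-8*19 - 1374)² = (-152 - 1374)² = (-1526)² = 2328676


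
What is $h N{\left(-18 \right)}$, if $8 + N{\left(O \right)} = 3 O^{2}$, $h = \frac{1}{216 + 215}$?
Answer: $\frac{964}{431} \approx 2.2367$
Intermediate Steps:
$h = \frac{1}{431} \approx 0.0023202$
$N{\left(O \right)} = -8 + 3 O^{2}$
$h N{\left(-18 \right)} = \frac{-8 + 3 \left(-18\right)^{2}}{431} = \frac{-8 + 3 \cdot 324}{431} = \frac{-8 + 972}{431} = \frac{1}{431} \cdot 964 = \frac{964}{431}$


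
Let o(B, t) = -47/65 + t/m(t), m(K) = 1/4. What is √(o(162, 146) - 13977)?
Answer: 8*I*√884195/65 ≈ 115.73*I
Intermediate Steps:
m(K) = ¼
o(B, t) = -47/65 + 4*t (o(B, t) = -47/65 + t/(¼) = -47*1/65 + t*4 = -47/65 + 4*t)
√(o(162, 146) - 13977) = √((-47/65 + 4*146) - 13977) = √((-47/65 + 584) - 13977) = √(37913/65 - 13977) = √(-870592/65) = 8*I*√884195/65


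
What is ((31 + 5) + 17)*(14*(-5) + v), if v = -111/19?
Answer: -76373/19 ≈ -4019.6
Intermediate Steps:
v = -111/19 (v = -111*1/19 = -111/19 ≈ -5.8421)
((31 + 5) + 17)*(14*(-5) + v) = ((31 + 5) + 17)*(14*(-5) - 111/19) = (36 + 17)*(-70 - 111/19) = 53*(-1441/19) = -76373/19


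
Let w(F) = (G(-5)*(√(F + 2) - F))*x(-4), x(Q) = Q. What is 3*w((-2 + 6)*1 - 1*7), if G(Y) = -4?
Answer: 144 + 48*I ≈ 144.0 + 48.0*I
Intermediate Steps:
w(F) = -16*F + 16*√(2 + F) (w(F) = -4*(√(F + 2) - F)*(-4) = -4*(√(2 + F) - F)*(-4) = (-4*√(2 + F) + 4*F)*(-4) = -16*F + 16*√(2 + F))
3*w((-2 + 6)*1 - 1*7) = 3*(-16*((-2 + 6)*1 - 1*7) + 16*√(2 + ((-2 + 6)*1 - 1*7))) = 3*(-16*(4*1 - 7) + 16*√(2 + (4*1 - 7))) = 3*(-16*(4 - 7) + 16*√(2 + (4 - 7))) = 3*(-16*(-3) + 16*√(2 - 3)) = 3*(48 + 16*√(-1)) = 3*(48 + 16*I) = 144 + 48*I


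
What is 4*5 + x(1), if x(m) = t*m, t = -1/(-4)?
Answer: 81/4 ≈ 20.250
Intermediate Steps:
t = ¼ (t = -1*(-¼) = ¼ ≈ 0.25000)
x(m) = m/4
4*5 + x(1) = 4*5 + (¼)*1 = 20 + ¼ = 81/4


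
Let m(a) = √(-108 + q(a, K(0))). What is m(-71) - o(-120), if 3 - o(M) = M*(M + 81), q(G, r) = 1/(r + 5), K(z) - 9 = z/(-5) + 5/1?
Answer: 4677 + I*√38969/19 ≈ 4677.0 + 10.39*I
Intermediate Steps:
K(z) = 14 - z/5 (K(z) = 9 + (z/(-5) + 5/1) = 9 + (z*(-⅕) + 5*1) = 9 + (-z/5 + 5) = 9 + (5 - z/5) = 14 - z/5)
q(G, r) = 1/(5 + r)
m(a) = I*√38969/19 (m(a) = √(-108 + 1/(5 + (14 - ⅕*0))) = √(-108 + 1/(5 + (14 + 0))) = √(-108 + 1/(5 + 14)) = √(-108 + 1/19) = √(-2051/19) = I*√38969/19)
o(M) = 3 - M*(81 + M) (o(M) = 3 - M*(M + 81) = 3 - M*(81 + M))
m(-71) - o(-120) = I*√38969/19 - (3 - 1*(-120)² - 81*(-120)) = I*√38969/19 - (3 - 1*14400 + 9720) = I*√38969/19 - (3 - 14400 + 9720) = I*√38969/19 - 1*(-4677) = I*√38969/19 + 4677 = 4677 + I*√38969/19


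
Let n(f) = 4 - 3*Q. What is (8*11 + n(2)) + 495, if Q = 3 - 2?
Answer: 584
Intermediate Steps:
Q = 1
n(f) = 1 (n(f) = 4 - 3*1 = 4 - 3 = 1)
(8*11 + n(2)) + 495 = (8*11 + 1) + 495 = (88 + 1) + 495 = 89 + 495 = 584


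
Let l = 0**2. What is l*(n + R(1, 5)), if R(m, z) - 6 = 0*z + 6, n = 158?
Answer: 0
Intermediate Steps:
l = 0
R(m, z) = 12 (R(m, z) = 6 + (0*z + 6) = 6 + (0 + 6) = 6 + 6 = 12)
l*(n + R(1, 5)) = 0*(158 + 12) = 0*170 = 0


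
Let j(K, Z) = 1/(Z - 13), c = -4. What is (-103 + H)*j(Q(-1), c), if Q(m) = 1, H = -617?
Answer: 720/17 ≈ 42.353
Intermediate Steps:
j(K, Z) = 1/(-13 + Z)
(-103 + H)*j(Q(-1), c) = (-103 - 617)/(-13 - 4) = -720/(-17) = -720*(-1/17) = 720/17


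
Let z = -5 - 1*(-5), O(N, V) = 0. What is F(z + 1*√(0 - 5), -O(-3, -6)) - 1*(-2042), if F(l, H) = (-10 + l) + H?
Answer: 2032 + I*√5 ≈ 2032.0 + 2.2361*I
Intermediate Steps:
z = 0 (z = -5 + 5 = 0)
F(l, H) = -10 + H + l
F(z + 1*√(0 - 5), -O(-3, -6)) - 1*(-2042) = (-10 - 1*0 + (0 + 1*√(0 - 5))) - 1*(-2042) = (-10 + 0 + (0 + 1*√(-5))) + 2042 = (-10 + 0 + (0 + 1*(I*√5))) + 2042 = (-10 + 0 + (0 + I*√5)) + 2042 = (-10 + 0 + I*√5) + 2042 = (-10 + I*√5) + 2042 = 2032 + I*√5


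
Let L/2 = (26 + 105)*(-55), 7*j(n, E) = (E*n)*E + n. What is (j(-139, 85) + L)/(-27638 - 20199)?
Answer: 1105284/334859 ≈ 3.3007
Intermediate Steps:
j(n, E) = n/7 + n*E²/7 (j(n, E) = ((E*n)*E + n)/7 = (n*E² + n)/7 = (n + n*E²)/7 = n/7 + n*E²/7)
L = -14410 (L = 2*((26 + 105)*(-55)) = 2*(131*(-55)) = 2*(-7205) = -14410)
(j(-139, 85) + L)/(-27638 - 20199) = ((⅐)*(-139)*(1 + 85²) - 14410)/(-27638 - 20199) = ((⅐)*(-139)*(1 + 7225) - 14410)/(-47837) = ((⅐)*(-139)*7226 - 14410)*(-1/47837) = (-1004414/7 - 14410)*(-1/47837) = -1105284/7*(-1/47837) = 1105284/334859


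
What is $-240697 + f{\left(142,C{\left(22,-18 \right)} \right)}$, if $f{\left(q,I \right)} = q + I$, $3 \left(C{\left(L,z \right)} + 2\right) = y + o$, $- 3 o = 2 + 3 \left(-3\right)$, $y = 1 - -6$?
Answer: $- \frac{2164985}{9} \approx -2.4055 \cdot 10^{5}$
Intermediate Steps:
$y = 7$ ($y = 1 + 6 = 7$)
$o = \frac{7}{3}$ ($o = - \frac{2 + 3 \left(-3\right)}{3} = - \frac{2 - 9}{3} = \left(- \frac{1}{3}\right) \left(-7\right) = \frac{7}{3} \approx 2.3333$)
$C{\left(L,z \right)} = \frac{10}{9}$ ($C{\left(L,z \right)} = -2 + \frac{7 + \frac{7}{3}}{3} = -2 + \frac{1}{3} \cdot \frac{28}{3} = -2 + \frac{28}{9} = \frac{10}{9}$)
$f{\left(q,I \right)} = I + q$
$-240697 + f{\left(142,C{\left(22,-18 \right)} \right)} = -240697 + \left(\frac{10}{9} + 142\right) = -240697 + \frac{1288}{9} = - \frac{2164985}{9}$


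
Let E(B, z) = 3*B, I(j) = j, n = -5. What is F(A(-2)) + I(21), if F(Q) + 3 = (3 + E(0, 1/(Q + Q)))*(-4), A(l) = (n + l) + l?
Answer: 6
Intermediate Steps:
A(l) = -5 + 2*l (A(l) = (-5 + l) + l = -5 + 2*l)
F(Q) = -15 (F(Q) = -3 + (3 + 3*0)*(-4) = -3 + (3 + 0)*(-4) = -3 + 3*(-4) = -3 - 12 = -15)
F(A(-2)) + I(21) = -15 + 21 = 6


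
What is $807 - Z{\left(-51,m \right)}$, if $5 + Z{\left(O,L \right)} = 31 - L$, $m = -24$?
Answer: $757$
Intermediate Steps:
$Z{\left(O,L \right)} = 26 - L$ ($Z{\left(O,L \right)} = -5 - \left(-31 + L\right) = 26 - L$)
$807 - Z{\left(-51,m \right)} = 807 - \left(26 - -24\right) = 807 - \left(26 + 24\right) = 807 - 50 = 757$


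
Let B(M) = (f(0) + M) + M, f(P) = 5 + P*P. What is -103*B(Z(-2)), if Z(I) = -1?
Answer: -309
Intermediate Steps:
f(P) = 5 + P²
B(M) = 5 + 2*M (B(M) = ((5 + 0²) + M) + M = ((5 + 0) + M) + M = (5 + M) + M = 5 + 2*M)
-103*B(Z(-2)) = -103*(5 + 2*(-1)) = -103*(5 - 2) = -103*3 = -309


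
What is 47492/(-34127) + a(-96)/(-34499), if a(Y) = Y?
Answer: -1635150316/1177347373 ≈ -1.3888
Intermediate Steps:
47492/(-34127) + a(-96)/(-34499) = 47492/(-34127) - 96/(-34499) = 47492*(-1/34127) - 96*(-1/34499) = -47492/34127 + 96/34499 = -1635150316/1177347373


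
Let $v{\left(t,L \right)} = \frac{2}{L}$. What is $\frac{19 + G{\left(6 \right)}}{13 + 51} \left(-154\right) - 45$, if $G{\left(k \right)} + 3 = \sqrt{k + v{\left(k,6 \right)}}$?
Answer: $- \frac{167}{2} - \frac{77 \sqrt{57}}{96} \approx -89.556$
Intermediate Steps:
$G{\left(k \right)} = -3 + \sqrt{\frac{1}{3} + k}$ ($G{\left(k \right)} = -3 + \sqrt{k + \frac{2}{6}} = -3 + \sqrt{k + 2 \cdot \frac{1}{6}} = -3 + \sqrt{k + \frac{1}{3}} = -3 + \sqrt{\frac{1}{3} + k}$)
$\frac{19 + G{\left(6 \right)}}{13 + 51} \left(-154\right) - 45 = \frac{19 - \left(3 - \frac{\sqrt{3 + 9 \cdot 6}}{3}\right)}{13 + 51} \left(-154\right) - 45 = \frac{19 - \left(3 - \frac{\sqrt{3 + 54}}{3}\right)}{64} \left(-154\right) - 45 = \left(19 - \left(3 - \frac{\sqrt{57}}{3}\right)\right) \frac{1}{64} \left(-154\right) - 45 = \left(16 + \frac{\sqrt{57}}{3}\right) \frac{1}{64} \left(-154\right) - 45 = \left(\frac{1}{4} + \frac{\sqrt{57}}{192}\right) \left(-154\right) - 45 = \left(- \frac{77}{2} - \frac{77 \sqrt{57}}{96}\right) - 45 = - \frac{167}{2} - \frac{77 \sqrt{57}}{96}$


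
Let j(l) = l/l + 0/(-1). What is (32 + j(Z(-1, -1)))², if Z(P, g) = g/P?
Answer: 1089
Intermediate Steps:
j(l) = 1 (j(l) = 1 + 0*(-1) = 1 + 0 = 1)
(32 + j(Z(-1, -1)))² = (32 + 1)² = 33² = 1089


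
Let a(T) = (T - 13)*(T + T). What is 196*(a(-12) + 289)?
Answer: 174244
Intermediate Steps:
a(T) = 2*T*(-13 + T) (a(T) = (-13 + T)*(2*T) = 2*T*(-13 + T))
196*(a(-12) + 289) = 196*(2*(-12)*(-13 - 12) + 289) = 196*(2*(-12)*(-25) + 289) = 196*(600 + 289) = 196*889 = 174244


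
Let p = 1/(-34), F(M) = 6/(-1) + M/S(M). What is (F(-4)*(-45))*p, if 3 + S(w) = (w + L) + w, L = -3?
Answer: -900/119 ≈ -7.5630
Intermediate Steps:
S(w) = -6 + 2*w (S(w) = -3 + ((w - 3) + w) = -3 + ((-3 + w) + w) = -3 + (-3 + 2*w) = -6 + 2*w)
F(M) = -6 + M/(-6 + 2*M) (F(M) = 6/(-1) + M/(-6 + 2*M) = 6*(-1) + M/(-6 + 2*M) = -6 + M/(-6 + 2*M))
p = -1/34 ≈ -0.029412
(F(-4)*(-45))*p = (((36 - 11*(-4))/(2*(-3 - 4)))*(-45))*(-1/34) = (((½)*(36 + 44)/(-7))*(-45))*(-1/34) = (((½)*(-⅐)*80)*(-45))*(-1/34) = -40/7*(-45)*(-1/34) = (1800/7)*(-1/34) = -900/119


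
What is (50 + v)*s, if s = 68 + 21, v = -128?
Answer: -6942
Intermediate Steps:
s = 89
(50 + v)*s = (50 - 128)*89 = -78*89 = -6942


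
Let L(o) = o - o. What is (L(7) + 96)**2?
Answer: 9216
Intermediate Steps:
L(o) = 0
(L(7) + 96)**2 = (0 + 96)**2 = 96**2 = 9216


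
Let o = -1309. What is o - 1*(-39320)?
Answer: 38011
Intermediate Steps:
o - 1*(-39320) = -1309 - 1*(-39320) = -1309 + 39320 = 38011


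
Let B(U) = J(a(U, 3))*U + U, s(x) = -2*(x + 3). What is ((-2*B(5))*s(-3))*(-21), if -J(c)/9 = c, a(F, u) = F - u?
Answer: 0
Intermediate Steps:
J(c) = -9*c
s(x) = -6 - 2*x (s(x) = -2*(3 + x) = -6 - 2*x)
B(U) = U + U*(27 - 9*U) (B(U) = (-9*(U - 1*3))*U + U = (-9*(U - 3))*U + U = (-9*(-3 + U))*U + U = (27 - 9*U)*U + U = U*(27 - 9*U) + U = U + U*(27 - 9*U))
((-2*B(5))*s(-3))*(-21) = ((-10*(28 - 9*5))*(-6 - 2*(-3)))*(-21) = ((-10*(28 - 45))*(-6 + 6))*(-21) = (-10*(-17)*0)*(-21) = (-2*(-85)*0)*(-21) = (170*0)*(-21) = 0*(-21) = 0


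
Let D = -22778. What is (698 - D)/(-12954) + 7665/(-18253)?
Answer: -263899919/118224681 ≈ -2.2322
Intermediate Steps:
(698 - D)/(-12954) + 7665/(-18253) = (698 - 1*(-22778))/(-12954) + 7665/(-18253) = (698 + 22778)*(-1/12954) + 7665*(-1/18253) = 23476*(-1/12954) - 7665/18253 = -11738/6477 - 7665/18253 = -263899919/118224681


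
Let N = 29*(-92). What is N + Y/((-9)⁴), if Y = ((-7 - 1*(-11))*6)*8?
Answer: -5834852/2187 ≈ -2668.0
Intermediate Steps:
N = -2668
Y = 192 (Y = ((-7 + 11)*6)*8 = (4*6)*8 = 24*8 = 192)
N + Y/((-9)⁴) = -2668 + 192/((-9)⁴) = -2668 + 192/6561 = -2668 + 192*(1/6561) = -2668 + 64/2187 = -5834852/2187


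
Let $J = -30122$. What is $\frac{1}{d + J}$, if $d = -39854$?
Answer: $- \frac{1}{69976} \approx -1.4291 \cdot 10^{-5}$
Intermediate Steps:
$\frac{1}{d + J} = \frac{1}{-39854 - 30122} = \frac{1}{-69976} = - \frac{1}{69976}$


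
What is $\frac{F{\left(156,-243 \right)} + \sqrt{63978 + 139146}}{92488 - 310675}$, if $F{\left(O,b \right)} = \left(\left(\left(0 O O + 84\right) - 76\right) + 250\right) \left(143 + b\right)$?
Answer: $\frac{8600}{72729} - \frac{2 \sqrt{50781}}{218187} \approx 0.11618$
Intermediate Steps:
$F{\left(O,b \right)} = 36894 + 258 b$ ($F{\left(O,b \right)} = \left(\left(\left(0 O + 84\right) - 76\right) + 250\right) \left(143 + b\right) = \left(\left(\left(0 + 84\right) - 76\right) + 250\right) \left(143 + b\right) = \left(\left(84 - 76\right) + 250\right) \left(143 + b\right) = \left(8 + 250\right) \left(143 + b\right) = 258 \left(143 + b\right) = 36894 + 258 b$)
$\frac{F{\left(156,-243 \right)} + \sqrt{63978 + 139146}}{92488 - 310675} = \frac{\left(36894 + 258 \left(-243\right)\right) + \sqrt{63978 + 139146}}{92488 - 310675} = \frac{\left(36894 - 62694\right) + \sqrt{203124}}{-218187} = \left(-25800 + 2 \sqrt{50781}\right) \left(- \frac{1}{218187}\right) = \frac{8600}{72729} - \frac{2 \sqrt{50781}}{218187}$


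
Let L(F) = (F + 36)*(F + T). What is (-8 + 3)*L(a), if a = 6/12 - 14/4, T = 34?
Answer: -5115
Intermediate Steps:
a = -3 (a = 6*(1/12) - 14*¼ = ½ - 7/2 = -3)
L(F) = (34 + F)*(36 + F) (L(F) = (F + 36)*(F + 34) = (36 + F)*(34 + F) = (34 + F)*(36 + F))
(-8 + 3)*L(a) = (-8 + 3)*(1224 + (-3)² + 70*(-3)) = -5*(1224 + 9 - 210) = -5*1023 = -5115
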